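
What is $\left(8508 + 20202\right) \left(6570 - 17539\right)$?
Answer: $-314919990$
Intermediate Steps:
$\left(8508 + 20202\right) \left(6570 - 17539\right) = 28710 \left(-10969\right) = -314919990$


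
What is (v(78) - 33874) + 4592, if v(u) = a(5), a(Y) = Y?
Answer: -29277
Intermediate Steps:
v(u) = 5
(v(78) - 33874) + 4592 = (5 - 33874) + 4592 = -33869 + 4592 = -29277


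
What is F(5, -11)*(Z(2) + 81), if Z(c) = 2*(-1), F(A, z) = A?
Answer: 395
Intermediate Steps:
Z(c) = -2
F(5, -11)*(Z(2) + 81) = 5*(-2 + 81) = 5*79 = 395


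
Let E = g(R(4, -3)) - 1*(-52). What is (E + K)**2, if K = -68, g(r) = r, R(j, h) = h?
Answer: 361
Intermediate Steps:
E = 49 (E = -3 - 1*(-52) = -3 + 52 = 49)
(E + K)**2 = (49 - 68)**2 = (-19)**2 = 361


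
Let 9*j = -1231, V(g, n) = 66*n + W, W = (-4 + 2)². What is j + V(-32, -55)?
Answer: -33865/9 ≈ -3762.8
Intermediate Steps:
W = 4 (W = (-2)² = 4)
V(g, n) = 4 + 66*n (V(g, n) = 66*n + 4 = 4 + 66*n)
j = -1231/9 (j = (⅑)*(-1231) = -1231/9 ≈ -136.78)
j + V(-32, -55) = -1231/9 + (4 + 66*(-55)) = -1231/9 + (4 - 3630) = -1231/9 - 3626 = -33865/9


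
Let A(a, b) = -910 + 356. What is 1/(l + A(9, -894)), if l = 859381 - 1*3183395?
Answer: -1/2324568 ≈ -4.3019e-7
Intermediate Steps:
A(a, b) = -554
l = -2324014 (l = 859381 - 3183395 = -2324014)
1/(l + A(9, -894)) = 1/(-2324014 - 554) = 1/(-2324568) = -1/2324568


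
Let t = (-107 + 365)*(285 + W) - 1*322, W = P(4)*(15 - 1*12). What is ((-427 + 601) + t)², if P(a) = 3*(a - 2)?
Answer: 6088056676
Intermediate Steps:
P(a) = -6 + 3*a (P(a) = 3*(-2 + a) = -6 + 3*a)
W = 18 (W = (-6 + 3*4)*(15 - 1*12) = (-6 + 12)*(15 - 12) = 6*3 = 18)
t = 77852 (t = (-107 + 365)*(285 + 18) - 1*322 = 258*303 - 322 = 78174 - 322 = 77852)
((-427 + 601) + t)² = ((-427 + 601) + 77852)² = (174 + 77852)² = 78026² = 6088056676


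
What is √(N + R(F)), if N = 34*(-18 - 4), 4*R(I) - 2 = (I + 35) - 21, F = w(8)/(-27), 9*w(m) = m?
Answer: I*√542382/27 ≈ 27.277*I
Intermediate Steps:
w(m) = m/9
F = -8/243 (F = ((⅑)*8)/(-27) = (8/9)*(-1/27) = -8/243 ≈ -0.032922)
R(I) = 4 + I/4 (R(I) = ½ + ((I + 35) - 21)/4 = ½ + ((35 + I) - 21)/4 = ½ + (14 + I)/4 = ½ + (7/2 + I/4) = 4 + I/4)
N = -748 (N = 34*(-22) = -748)
√(N + R(F)) = √(-748 + (4 + (¼)*(-8/243))) = √(-748 + (4 - 2/243)) = √(-748 + 970/243) = √(-180794/243) = I*√542382/27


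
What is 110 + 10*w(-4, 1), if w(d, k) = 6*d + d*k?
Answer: -170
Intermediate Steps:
110 + 10*w(-4, 1) = 110 + 10*(-4*(6 + 1)) = 110 + 10*(-4*7) = 110 + 10*(-28) = 110 - 280 = -170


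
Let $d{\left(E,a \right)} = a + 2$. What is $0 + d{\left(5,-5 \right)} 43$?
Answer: $-129$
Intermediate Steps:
$d{\left(E,a \right)} = 2 + a$
$0 + d{\left(5,-5 \right)} 43 = 0 + \left(2 - 5\right) 43 = 0 - 129 = -129$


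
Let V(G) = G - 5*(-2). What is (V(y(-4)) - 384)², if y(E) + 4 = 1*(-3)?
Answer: 145161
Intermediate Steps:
y(E) = -7 (y(E) = -4 + 1*(-3) = -4 - 3 = -7)
V(G) = 10 + G (V(G) = G + 10 = 10 + G)
(V(y(-4)) - 384)² = ((10 - 7) - 384)² = (3 - 384)² = (-381)² = 145161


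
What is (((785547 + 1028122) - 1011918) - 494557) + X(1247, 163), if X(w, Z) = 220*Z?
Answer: 343054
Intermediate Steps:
(((785547 + 1028122) - 1011918) - 494557) + X(1247, 163) = (((785547 + 1028122) - 1011918) - 494557) + 220*163 = ((1813669 - 1011918) - 494557) + 35860 = (801751 - 494557) + 35860 = 307194 + 35860 = 343054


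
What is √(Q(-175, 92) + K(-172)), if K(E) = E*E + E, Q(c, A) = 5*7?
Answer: √29447 ≈ 171.60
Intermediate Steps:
Q(c, A) = 35
K(E) = E + E² (K(E) = E² + E = E + E²)
√(Q(-175, 92) + K(-172)) = √(35 - 172*(1 - 172)) = √(35 - 172*(-171)) = √(35 + 29412) = √29447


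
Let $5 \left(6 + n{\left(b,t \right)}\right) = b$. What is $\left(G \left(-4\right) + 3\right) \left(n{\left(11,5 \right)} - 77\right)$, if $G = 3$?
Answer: $\frac{3636}{5} \approx 727.2$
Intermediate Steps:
$n{\left(b,t \right)} = -6 + \frac{b}{5}$
$\left(G \left(-4\right) + 3\right) \left(n{\left(11,5 \right)} - 77\right) = \left(3 \left(-4\right) + 3\right) \left(\left(-6 + \frac{1}{5} \cdot 11\right) - 77\right) = \left(-12 + 3\right) \left(\left(-6 + \frac{11}{5}\right) - 77\right) = - 9 \left(- \frac{19}{5} - 77\right) = \left(-9\right) \left(- \frac{404}{5}\right) = \frac{3636}{5}$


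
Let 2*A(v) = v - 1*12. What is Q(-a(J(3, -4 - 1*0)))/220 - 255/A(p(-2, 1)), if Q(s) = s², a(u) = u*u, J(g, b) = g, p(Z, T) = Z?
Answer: 56667/1540 ≈ 36.797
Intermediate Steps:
a(u) = u²
A(v) = -6 + v/2 (A(v) = (v - 1*12)/2 = (v - 12)/2 = (-12 + v)/2 = -6 + v/2)
Q(-a(J(3, -4 - 1*0)))/220 - 255/A(p(-2, 1)) = (-1*3²)²/220 - 255/(-6 + (½)*(-2)) = (-1*9)²*(1/220) - 255/(-6 - 1) = (-9)²*(1/220) - 255/(-7) = 81*(1/220) - 255*(-⅐) = 81/220 + 255/7 = 56667/1540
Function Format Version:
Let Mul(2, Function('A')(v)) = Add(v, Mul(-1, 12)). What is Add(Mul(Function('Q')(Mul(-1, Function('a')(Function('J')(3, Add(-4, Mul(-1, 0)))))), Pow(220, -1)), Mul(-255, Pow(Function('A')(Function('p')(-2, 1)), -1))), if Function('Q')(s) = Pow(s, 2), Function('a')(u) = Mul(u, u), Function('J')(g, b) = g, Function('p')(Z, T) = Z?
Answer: Rational(56667, 1540) ≈ 36.797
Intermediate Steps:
Function('a')(u) = Pow(u, 2)
Function('A')(v) = Add(-6, Mul(Rational(1, 2), v)) (Function('A')(v) = Mul(Rational(1, 2), Add(v, Mul(-1, 12))) = Mul(Rational(1, 2), Add(v, -12)) = Mul(Rational(1, 2), Add(-12, v)) = Add(-6, Mul(Rational(1, 2), v)))
Add(Mul(Function('Q')(Mul(-1, Function('a')(Function('J')(3, Add(-4, Mul(-1, 0)))))), Pow(220, -1)), Mul(-255, Pow(Function('A')(Function('p')(-2, 1)), -1))) = Add(Mul(Pow(Mul(-1, Pow(3, 2)), 2), Pow(220, -1)), Mul(-255, Pow(Add(-6, Mul(Rational(1, 2), -2)), -1))) = Add(Mul(Pow(Mul(-1, 9), 2), Rational(1, 220)), Mul(-255, Pow(Add(-6, -1), -1))) = Add(Mul(Pow(-9, 2), Rational(1, 220)), Mul(-255, Pow(-7, -1))) = Add(Mul(81, Rational(1, 220)), Mul(-255, Rational(-1, 7))) = Add(Rational(81, 220), Rational(255, 7)) = Rational(56667, 1540)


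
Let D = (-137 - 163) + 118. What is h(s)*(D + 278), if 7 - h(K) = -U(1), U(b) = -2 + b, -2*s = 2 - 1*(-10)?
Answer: 576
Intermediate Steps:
s = -6 (s = -(2 - 1*(-10))/2 = -(2 + 10)/2 = -½*12 = -6)
D = -182 (D = -300 + 118 = -182)
h(K) = 6 (h(K) = 7 - (-1)*(-2 + 1) = 7 - (-1)*(-1) = 7 - 1*1 = 7 - 1 = 6)
h(s)*(D + 278) = 6*(-182 + 278) = 6*96 = 576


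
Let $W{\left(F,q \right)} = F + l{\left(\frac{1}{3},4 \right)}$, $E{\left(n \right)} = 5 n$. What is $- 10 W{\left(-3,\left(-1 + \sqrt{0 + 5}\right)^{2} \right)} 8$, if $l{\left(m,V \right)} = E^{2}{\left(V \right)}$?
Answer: $-31760$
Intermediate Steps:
$l{\left(m,V \right)} = 25 V^{2}$ ($l{\left(m,V \right)} = \left(5 V\right)^{2} = 25 V^{2}$)
$W{\left(F,q \right)} = 400 + F$ ($W{\left(F,q \right)} = F + 25 \cdot 4^{2} = F + 25 \cdot 16 = F + 400 = 400 + F$)
$- 10 W{\left(-3,\left(-1 + \sqrt{0 + 5}\right)^{2} \right)} 8 = - 10 \left(400 - 3\right) 8 = \left(-10\right) 397 \cdot 8 = \left(-3970\right) 8 = -31760$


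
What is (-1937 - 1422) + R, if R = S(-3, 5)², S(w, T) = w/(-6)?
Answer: -13435/4 ≈ -3358.8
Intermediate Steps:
S(w, T) = -w/6 (S(w, T) = w*(-⅙) = -w/6)
R = ¼ (R = (-⅙*(-3))² = (½)² = ¼ ≈ 0.25000)
(-1937 - 1422) + R = (-1937 - 1422) + ¼ = -3359 + ¼ = -13435/4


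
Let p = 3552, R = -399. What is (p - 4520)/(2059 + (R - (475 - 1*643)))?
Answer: -242/457 ≈ -0.52954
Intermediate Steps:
(p - 4520)/(2059 + (R - (475 - 1*643))) = (3552 - 4520)/(2059 + (-399 - (475 - 1*643))) = -968/(2059 + (-399 - (475 - 643))) = -968/(2059 + (-399 - 1*(-168))) = -968/(2059 + (-399 + 168)) = -968/(2059 - 231) = -968/1828 = -968*1/1828 = -242/457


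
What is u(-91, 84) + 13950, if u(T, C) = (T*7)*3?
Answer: 12039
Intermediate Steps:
u(T, C) = 21*T (u(T, C) = (7*T)*3 = 21*T)
u(-91, 84) + 13950 = 21*(-91) + 13950 = -1911 + 13950 = 12039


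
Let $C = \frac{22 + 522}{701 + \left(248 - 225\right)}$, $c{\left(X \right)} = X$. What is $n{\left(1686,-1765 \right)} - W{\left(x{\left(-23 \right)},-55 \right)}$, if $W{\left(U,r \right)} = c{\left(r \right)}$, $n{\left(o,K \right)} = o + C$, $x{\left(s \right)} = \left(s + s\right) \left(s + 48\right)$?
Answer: $\frac{315257}{181} \approx 1741.8$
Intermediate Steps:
$x{\left(s \right)} = 2 s \left(48 + s\right)$
$C = \frac{136}{181}$ ($C = \frac{544}{701 + \left(248 - 225\right)} = \frac{544}{701 + 23} = \frac{544}{724} = 544 \cdot \frac{1}{724} = \frac{136}{181} \approx 0.75138$)
$n{\left(o,K \right)} = \frac{136}{181} + o$ ($n{\left(o,K \right)} = o + \frac{136}{181} = \frac{136}{181} + o$)
$W{\left(U,r \right)} = r$
$n{\left(1686,-1765 \right)} - W{\left(x{\left(-23 \right)},-55 \right)} = \left(\frac{136}{181} + 1686\right) - -55 = \frac{305302}{181} + 55 = \frac{315257}{181}$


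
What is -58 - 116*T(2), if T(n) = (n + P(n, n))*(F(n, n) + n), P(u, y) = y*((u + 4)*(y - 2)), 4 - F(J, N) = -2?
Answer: -1914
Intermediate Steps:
F(J, N) = 6 (F(J, N) = 4 - 1*(-2) = 4 + 2 = 6)
P(u, y) = y*(-2 + y)*(4 + u) (P(u, y) = y*((4 + u)*(-2 + y)) = y*((-2 + y)*(4 + u)) = y*(-2 + y)*(4 + u))
T(n) = (6 + n)*(n + n*(-8 + n² + 2*n)) (T(n) = (n + n*(-8 - 2*n + 4*n + n*n))*(6 + n) = (n + n*(-8 - 2*n + 4*n + n²))*(6 + n) = (n + n*(-8 + n² + 2*n))*(6 + n) = (6 + n)*(n + n*(-8 + n² + 2*n)))
-58 - 116*T(2) = -58 - 232*(-42 + 2³ + 5*2 + 8*2²) = -58 - 232*(-42 + 8 + 10 + 8*4) = -58 - 232*(-42 + 8 + 10 + 32) = -58 - 232*8 = -58 - 116*16 = -58 - 1856 = -1914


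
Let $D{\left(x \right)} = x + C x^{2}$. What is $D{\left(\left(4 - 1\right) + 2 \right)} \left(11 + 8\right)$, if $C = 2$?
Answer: $1045$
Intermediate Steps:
$D{\left(x \right)} = x + 2 x^{2}$
$D{\left(\left(4 - 1\right) + 2 \right)} \left(11 + 8\right) = \left(\left(4 - 1\right) + 2\right) \left(1 + 2 \left(\left(4 - 1\right) + 2\right)\right) \left(11 + 8\right) = \left(3 + 2\right) \left(1 + 2 \left(3 + 2\right)\right) 19 = 5 \left(1 + 2 \cdot 5\right) 19 = 5 \left(1 + 10\right) 19 = 5 \cdot 11 \cdot 19 = 55 \cdot 19 = 1045$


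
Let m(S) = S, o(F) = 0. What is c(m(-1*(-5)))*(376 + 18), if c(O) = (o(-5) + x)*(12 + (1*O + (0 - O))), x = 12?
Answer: 56736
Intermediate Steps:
c(O) = 144 (c(O) = (0 + 12)*(12 + (1*O + (0 - O))) = 12*(12 + (O - O)) = 12*(12 + 0) = 12*12 = 144)
c(m(-1*(-5)))*(376 + 18) = 144*(376 + 18) = 144*394 = 56736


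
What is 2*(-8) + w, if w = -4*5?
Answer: -36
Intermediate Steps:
w = -20
2*(-8) + w = 2*(-8) - 20 = -16 - 20 = -36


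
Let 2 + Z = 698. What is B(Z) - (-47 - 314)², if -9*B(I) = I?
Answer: -391195/3 ≈ -1.3040e+5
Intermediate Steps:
Z = 696 (Z = -2 + 698 = 696)
B(I) = -I/9
B(Z) - (-47 - 314)² = -⅑*696 - (-47 - 314)² = -232/3 - 1*(-361)² = -232/3 - 1*130321 = -232/3 - 130321 = -391195/3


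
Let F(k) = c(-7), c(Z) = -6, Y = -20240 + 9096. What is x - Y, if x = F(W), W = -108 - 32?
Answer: 11138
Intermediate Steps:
W = -140
Y = -11144
F(k) = -6
x = -6
x - Y = -6 - 1*(-11144) = -6 + 11144 = 11138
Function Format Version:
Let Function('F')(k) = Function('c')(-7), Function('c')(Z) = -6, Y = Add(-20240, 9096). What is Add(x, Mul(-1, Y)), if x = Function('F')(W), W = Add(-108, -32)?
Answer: 11138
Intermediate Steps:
W = -140
Y = -11144
Function('F')(k) = -6
x = -6
Add(x, Mul(-1, Y)) = Add(-6, Mul(-1, -11144)) = Add(-6, 11144) = 11138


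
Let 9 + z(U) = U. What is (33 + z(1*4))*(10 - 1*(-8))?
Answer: 504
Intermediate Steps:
z(U) = -9 + U
(33 + z(1*4))*(10 - 1*(-8)) = (33 + (-9 + 1*4))*(10 - 1*(-8)) = (33 + (-9 + 4))*(10 + 8) = (33 - 5)*18 = 28*18 = 504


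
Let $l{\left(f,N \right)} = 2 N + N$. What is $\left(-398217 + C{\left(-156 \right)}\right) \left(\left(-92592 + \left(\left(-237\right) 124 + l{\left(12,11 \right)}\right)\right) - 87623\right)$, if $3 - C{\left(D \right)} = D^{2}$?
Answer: $88553803500$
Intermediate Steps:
$l{\left(f,N \right)} = 3 N$
$C{\left(D \right)} = 3 - D^{2}$
$\left(-398217 + C{\left(-156 \right)}\right) \left(\left(-92592 + \left(\left(-237\right) 124 + l{\left(12,11 \right)}\right)\right) - 87623\right) = \left(-398217 + \left(3 - \left(-156\right)^{2}\right)\right) \left(\left(-92592 + \left(\left(-237\right) 124 + 3 \cdot 11\right)\right) - 87623\right) = \left(-398217 + \left(3 - 24336\right)\right) \left(\left(-92592 + \left(-29388 + 33\right)\right) - 87623\right) = \left(-398217 + \left(3 - 24336\right)\right) \left(\left(-92592 - 29355\right) - 87623\right) = \left(-398217 - 24333\right) \left(-121947 - 87623\right) = \left(-422550\right) \left(-209570\right) = 88553803500$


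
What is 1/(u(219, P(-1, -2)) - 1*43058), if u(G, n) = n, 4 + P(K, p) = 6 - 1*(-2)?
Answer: -1/43054 ≈ -2.3227e-5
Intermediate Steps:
P(K, p) = 4 (P(K, p) = -4 + (6 - 1*(-2)) = -4 + (6 + 2) = -4 + 8 = 4)
1/(u(219, P(-1, -2)) - 1*43058) = 1/(4 - 1*43058) = 1/(4 - 43058) = 1/(-43054) = -1/43054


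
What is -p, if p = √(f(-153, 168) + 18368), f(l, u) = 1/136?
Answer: -3*√9437074/68 ≈ -135.53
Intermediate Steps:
f(l, u) = 1/136
p = 3*√9437074/68 (p = √(1/136 + 18368) = √(2498049/136) = 3*√9437074/68 ≈ 135.53)
-p = -3*√9437074/68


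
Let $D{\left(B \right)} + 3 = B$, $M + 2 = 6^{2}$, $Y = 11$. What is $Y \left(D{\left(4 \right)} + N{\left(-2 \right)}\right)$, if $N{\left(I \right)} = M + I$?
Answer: $363$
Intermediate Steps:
$M = 34$ ($M = -2 + 6^{2} = -2 + 36 = 34$)
$N{\left(I \right)} = 34 + I$
$D{\left(B \right)} = -3 + B$
$Y \left(D{\left(4 \right)} + N{\left(-2 \right)}\right) = 11 \left(\left(-3 + 4\right) + \left(34 - 2\right)\right) = 11 \left(1 + 32\right) = 11 \cdot 33 = 363$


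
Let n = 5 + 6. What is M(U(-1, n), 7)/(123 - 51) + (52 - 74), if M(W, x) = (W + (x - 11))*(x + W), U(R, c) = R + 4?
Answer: -797/36 ≈ -22.139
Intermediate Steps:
n = 11
U(R, c) = 4 + R
M(W, x) = (W + x)*(-11 + W + x) (M(W, x) = (W + (-11 + x))*(W + x) = (-11 + W + x)*(W + x) = (W + x)*(-11 + W + x))
M(U(-1, n), 7)/(123 - 51) + (52 - 74) = ((4 - 1)² + 7² - 11*(4 - 1) - 11*7 + 2*(4 - 1)*7)/(123 - 51) + (52 - 74) = (3² + 49 - 11*3 - 77 + 2*3*7)/72 - 22 = (9 + 49 - 33 - 77 + 42)/72 - 22 = (1/72)*(-10) - 22 = -5/36 - 22 = -797/36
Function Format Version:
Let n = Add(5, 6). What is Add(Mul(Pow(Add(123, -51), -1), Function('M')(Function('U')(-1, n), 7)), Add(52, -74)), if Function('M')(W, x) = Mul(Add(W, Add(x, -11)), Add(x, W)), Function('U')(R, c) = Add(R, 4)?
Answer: Rational(-797, 36) ≈ -22.139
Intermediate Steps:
n = 11
Function('U')(R, c) = Add(4, R)
Function('M')(W, x) = Mul(Add(W, x), Add(-11, W, x)) (Function('M')(W, x) = Mul(Add(W, Add(-11, x)), Add(W, x)) = Mul(Add(-11, W, x), Add(W, x)) = Mul(Add(W, x), Add(-11, W, x)))
Add(Mul(Pow(Add(123, -51), -1), Function('M')(Function('U')(-1, n), 7)), Add(52, -74)) = Add(Mul(Pow(Add(123, -51), -1), Add(Pow(Add(4, -1), 2), Pow(7, 2), Mul(-11, Add(4, -1)), Mul(-11, 7), Mul(2, Add(4, -1), 7))), Add(52, -74)) = Add(Mul(Pow(72, -1), Add(Pow(3, 2), 49, Mul(-11, 3), -77, Mul(2, 3, 7))), -22) = Add(Mul(Rational(1, 72), Add(9, 49, -33, -77, 42)), -22) = Add(Mul(Rational(1, 72), -10), -22) = Add(Rational(-5, 36), -22) = Rational(-797, 36)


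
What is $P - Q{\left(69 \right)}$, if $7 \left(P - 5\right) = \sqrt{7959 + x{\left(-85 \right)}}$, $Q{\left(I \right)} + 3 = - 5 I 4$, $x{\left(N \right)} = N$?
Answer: $1388 + \frac{\sqrt{7874}}{7} \approx 1400.7$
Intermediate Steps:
$Q{\left(I \right)} = -3 - 20 I$ ($Q{\left(I \right)} = -3 + - 5 I 4 = -3 - 20 I$)
$P = 5 + \frac{\sqrt{7874}}{7}$ ($P = 5 + \frac{\sqrt{7959 - 85}}{7} = 5 + \frac{\sqrt{7874}}{7} \approx 17.677$)
$P - Q{\left(69 \right)} = \left(5 + \frac{\sqrt{7874}}{7}\right) - \left(-3 - 1380\right) = \left(5 + \frac{\sqrt{7874}}{7}\right) - -1383 = \left(5 + \frac{\sqrt{7874}}{7}\right) + 1383 = 1388 + \frac{\sqrt{7874}}{7}$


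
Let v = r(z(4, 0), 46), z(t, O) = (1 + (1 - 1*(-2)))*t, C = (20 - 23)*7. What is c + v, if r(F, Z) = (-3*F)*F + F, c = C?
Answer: -773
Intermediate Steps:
C = -21 (C = -3*7 = -21)
z(t, O) = 4*t (z(t, O) = (1 + (1 + 2))*t = (1 + 3)*t = 4*t)
c = -21
r(F, Z) = F - 3*F² (r(F, Z) = -3*F² + F = F - 3*F²)
v = -752 (v = (4*4)*(1 - 12*4) = 16*(1 - 3*16) = 16*(1 - 48) = 16*(-47) = -752)
c + v = -21 - 752 = -773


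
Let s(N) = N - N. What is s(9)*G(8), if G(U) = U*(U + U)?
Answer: 0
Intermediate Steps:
s(N) = 0
G(U) = 2*U² (G(U) = U*(2*U) = 2*U²)
s(9)*G(8) = 0*(2*8²) = 0*(2*64) = 0*128 = 0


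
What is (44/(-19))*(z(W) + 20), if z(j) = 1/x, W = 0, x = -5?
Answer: -4356/95 ≈ -45.853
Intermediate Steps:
z(j) = -⅕ (z(j) = 1/(-5) = -⅕)
(44/(-19))*(z(W) + 20) = (44/(-19))*(-⅕ + 20) = (44*(-1/19))*(99/5) = -44/19*99/5 = -4356/95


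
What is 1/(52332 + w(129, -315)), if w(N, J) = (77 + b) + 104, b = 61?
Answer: 1/52574 ≈ 1.9021e-5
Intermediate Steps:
w(N, J) = 242 (w(N, J) = (77 + 61) + 104 = 138 + 104 = 242)
1/(52332 + w(129, -315)) = 1/(52332 + 242) = 1/52574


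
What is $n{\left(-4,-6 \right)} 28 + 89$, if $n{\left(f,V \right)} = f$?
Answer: $-23$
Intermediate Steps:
$n{\left(-4,-6 \right)} 28 + 89 = \left(-4\right) 28 + 89 = -112 + 89 = -23$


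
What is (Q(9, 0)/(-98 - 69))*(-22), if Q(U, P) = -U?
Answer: -198/167 ≈ -1.1856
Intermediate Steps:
(Q(9, 0)/(-98 - 69))*(-22) = ((-1*9)/(-98 - 69))*(-22) = -9/(-167)*(-22) = -9*(-1/167)*(-22) = (9/167)*(-22) = -198/167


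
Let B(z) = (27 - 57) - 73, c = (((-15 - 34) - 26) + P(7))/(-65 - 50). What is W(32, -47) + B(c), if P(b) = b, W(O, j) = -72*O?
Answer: -2407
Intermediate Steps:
c = 68/115 (c = (((-15 - 34) - 26) + 7)/(-65 - 50) = ((-49 - 26) + 7)/(-115) = (-75 + 7)*(-1/115) = -68*(-1/115) = 68/115 ≈ 0.59130)
B(z) = -103 (B(z) = -30 - 73 = -103)
W(32, -47) + B(c) = -72*32 - 103 = -2304 - 103 = -2407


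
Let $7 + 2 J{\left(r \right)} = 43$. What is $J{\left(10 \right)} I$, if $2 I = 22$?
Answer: $198$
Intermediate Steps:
$I = 11$ ($I = \frac{1}{2} \cdot 22 = 11$)
$J{\left(r \right)} = 18$ ($J{\left(r \right)} = - \frac{7}{2} + \frac{1}{2} \cdot 43 = - \frac{7}{2} + \frac{43}{2} = 18$)
$J{\left(10 \right)} I = 18 \cdot 11 = 198$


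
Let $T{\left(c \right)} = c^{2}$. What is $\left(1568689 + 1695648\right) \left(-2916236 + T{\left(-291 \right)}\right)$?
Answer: $-9243149754035$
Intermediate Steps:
$\left(1568689 + 1695648\right) \left(-2916236 + T{\left(-291 \right)}\right) = \left(1568689 + 1695648\right) \left(-2916236 + \left(-291\right)^{2}\right) = 3264337 \left(-2916236 + 84681\right) = 3264337 \left(-2831555\right) = -9243149754035$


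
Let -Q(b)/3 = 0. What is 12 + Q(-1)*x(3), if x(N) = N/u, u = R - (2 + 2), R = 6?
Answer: 12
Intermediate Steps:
u = 2 (u = 6 - (2 + 2) = 6 - 1*4 = 6 - 4 = 2)
Q(b) = 0 (Q(b) = -3*0 = 0)
x(N) = N/2
12 + Q(-1)*x(3) = 12 + 0*((1/2)*3) = 12 + 0*(3/2) = 12 + 0 = 12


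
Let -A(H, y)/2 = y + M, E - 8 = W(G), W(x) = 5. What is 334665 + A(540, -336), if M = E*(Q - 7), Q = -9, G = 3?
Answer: 335753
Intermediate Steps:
E = 13 (E = 8 + 5 = 13)
M = -208 (M = 13*(-9 - 7) = 13*(-16) = -208)
A(H, y) = 416 - 2*y (A(H, y) = -2*(y - 208) = -2*(-208 + y) = 416 - 2*y)
334665 + A(540, -336) = 334665 + (416 - 2*(-336)) = 334665 + (416 + 672) = 334665 + 1088 = 335753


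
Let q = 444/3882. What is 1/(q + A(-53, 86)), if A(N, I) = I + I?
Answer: 647/111358 ≈ 0.0058101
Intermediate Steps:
A(N, I) = 2*I
q = 74/647 (q = 444*(1/3882) = 74/647 ≈ 0.11437)
1/(q + A(-53, 86)) = 1/(74/647 + 2*86) = 1/(74/647 + 172) = 1/(111358/647) = 647/111358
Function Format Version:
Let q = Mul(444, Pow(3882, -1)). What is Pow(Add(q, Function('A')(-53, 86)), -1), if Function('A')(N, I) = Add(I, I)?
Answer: Rational(647, 111358) ≈ 0.0058101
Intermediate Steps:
Function('A')(N, I) = Mul(2, I)
q = Rational(74, 647) (q = Mul(444, Rational(1, 3882)) = Rational(74, 647) ≈ 0.11437)
Pow(Add(q, Function('A')(-53, 86)), -1) = Pow(Add(Rational(74, 647), Mul(2, 86)), -1) = Pow(Add(Rational(74, 647), 172), -1) = Pow(Rational(111358, 647), -1) = Rational(647, 111358)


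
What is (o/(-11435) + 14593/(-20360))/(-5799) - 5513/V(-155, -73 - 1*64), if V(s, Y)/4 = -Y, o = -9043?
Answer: -24810432812413/2466188993144 ≈ -10.060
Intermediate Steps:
V(s, Y) = -4*Y (V(s, Y) = 4*(-Y) = -4*Y)
(o/(-11435) + 14593/(-20360))/(-5799) - 5513/V(-155, -73 - 1*64) = (-9043/(-11435) + 14593/(-20360))/(-5799) - 5513*(-1/(4*(-73 - 1*64))) = (-9043*(-1/11435) + 14593*(-1/20360))*(-1/5799) - 5513*(-1/(4*(-73 - 64))) = (9043/11435 - 14593/20360)*(-1/5799) - 5513/((-4*(-137))) = (689781/9312664)*(-1/5799) - 5513/548 = -229927/18001379512 - 5513*1/548 = -229927/18001379512 - 5513/548 = -24810432812413/2466188993144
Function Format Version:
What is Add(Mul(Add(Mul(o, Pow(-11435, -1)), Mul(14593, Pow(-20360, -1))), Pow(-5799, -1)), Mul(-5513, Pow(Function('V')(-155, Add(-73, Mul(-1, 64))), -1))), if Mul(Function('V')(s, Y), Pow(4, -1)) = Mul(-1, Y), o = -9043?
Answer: Rational(-24810432812413, 2466188993144) ≈ -10.060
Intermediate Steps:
Function('V')(s, Y) = Mul(-4, Y) (Function('V')(s, Y) = Mul(4, Mul(-1, Y)) = Mul(-4, Y))
Add(Mul(Add(Mul(o, Pow(-11435, -1)), Mul(14593, Pow(-20360, -1))), Pow(-5799, -1)), Mul(-5513, Pow(Function('V')(-155, Add(-73, Mul(-1, 64))), -1))) = Add(Mul(Add(Mul(-9043, Pow(-11435, -1)), Mul(14593, Pow(-20360, -1))), Pow(-5799, -1)), Mul(-5513, Pow(Mul(-4, Add(-73, Mul(-1, 64))), -1))) = Add(Mul(Add(Mul(-9043, Rational(-1, 11435)), Mul(14593, Rational(-1, 20360))), Rational(-1, 5799)), Mul(-5513, Pow(Mul(-4, Add(-73, -64)), -1))) = Add(Mul(Add(Rational(9043, 11435), Rational(-14593, 20360)), Rational(-1, 5799)), Mul(-5513, Pow(Mul(-4, -137), -1))) = Add(Mul(Rational(689781, 9312664), Rational(-1, 5799)), Mul(-5513, Pow(548, -1))) = Add(Rational(-229927, 18001379512), Mul(-5513, Rational(1, 548))) = Add(Rational(-229927, 18001379512), Rational(-5513, 548)) = Rational(-24810432812413, 2466188993144)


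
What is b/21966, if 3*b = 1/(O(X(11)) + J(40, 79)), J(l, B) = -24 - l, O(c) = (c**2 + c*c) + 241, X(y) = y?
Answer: 1/27611262 ≈ 3.6217e-8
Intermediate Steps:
O(c) = 241 + 2*c**2 (O(c) = (c**2 + c**2) + 241 = 2*c**2 + 241 = 241 + 2*c**2)
b = 1/1257 (b = 1/(3*((241 + 2*11**2) + (-24 - 1*40))) = 1/(3*((241 + 2*121) + (-24 - 40))) = 1/(3*((241 + 242) - 64)) = 1/(3*(483 - 64)) = (1/3)/419 = (1/3)*(1/419) = 1/1257 ≈ 0.00079555)
b/21966 = (1/1257)/21966 = (1/1257)*(1/21966) = 1/27611262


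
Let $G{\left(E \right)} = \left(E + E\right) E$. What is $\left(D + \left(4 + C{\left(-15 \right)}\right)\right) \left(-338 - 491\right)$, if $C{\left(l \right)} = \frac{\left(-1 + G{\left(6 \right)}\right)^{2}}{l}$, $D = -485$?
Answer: $\frac{10160224}{15} \approx 6.7735 \cdot 10^{5}$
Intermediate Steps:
$G{\left(E \right)} = 2 E^{2}$ ($G{\left(E \right)} = 2 E E = 2 E^{2}$)
$C{\left(l \right)} = \frac{5041}{l}$ ($C{\left(l \right)} = \frac{\left(-1 + 2 \cdot 6^{2}\right)^{2}}{l} = \frac{\left(-1 + 2 \cdot 36\right)^{2}}{l} = \frac{\left(-1 + 72\right)^{2}}{l} = \frac{71^{2}}{l} = \frac{5041}{l}$)
$\left(D + \left(4 + C{\left(-15 \right)}\right)\right) \left(-338 - 491\right) = \left(-485 + \left(4 + \frac{5041}{-15}\right)\right) \left(-338 - 491\right) = \left(-485 + \left(4 + 5041 \left(- \frac{1}{15}\right)\right)\right) \left(-829\right) = \left(-485 + \left(4 - \frac{5041}{15}\right)\right) \left(-829\right) = \left(-485 - \frac{4981}{15}\right) \left(-829\right) = \left(- \frac{12256}{15}\right) \left(-829\right) = \frac{10160224}{15}$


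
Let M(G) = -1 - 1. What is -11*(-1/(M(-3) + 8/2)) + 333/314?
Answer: 1030/157 ≈ 6.5605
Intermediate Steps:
M(G) = -2
-11*(-1/(M(-3) + 8/2)) + 333/314 = -11*(-1/(-2 + 8/2)) + 333/314 = -11*(-1/(-2 + 8*(½))) + 333*(1/314) = -11*(-1/(-2 + 4)) + 333/314 = -11/((-1*2)) + 333/314 = -11/(-2) + 333/314 = -11*(-½) + 333/314 = 11/2 + 333/314 = 1030/157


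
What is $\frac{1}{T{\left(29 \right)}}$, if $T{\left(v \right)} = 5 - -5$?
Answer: $\frac{1}{10} \approx 0.1$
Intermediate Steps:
$T{\left(v \right)} = 10$ ($T{\left(v \right)} = 5 + 5 = 10$)
$\frac{1}{T{\left(29 \right)}} = \frac{1}{10}$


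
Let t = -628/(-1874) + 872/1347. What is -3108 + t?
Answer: -3921487990/1262139 ≈ -3107.0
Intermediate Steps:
t = 1240022/1262139 (t = -628*(-1/1874) + 872*(1/1347) = 314/937 + 872/1347 = 1240022/1262139 ≈ 0.98248)
-3108 + t = -3108 + 1240022/1262139 = -3921487990/1262139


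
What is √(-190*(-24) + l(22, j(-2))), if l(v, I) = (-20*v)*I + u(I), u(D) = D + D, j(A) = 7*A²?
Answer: 6*I*√214 ≈ 87.772*I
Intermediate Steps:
u(D) = 2*D
l(v, I) = 2*I - 20*I*v (l(v, I) = (-20*v)*I + 2*I = -20*I*v + 2*I = 2*I - 20*I*v)
√(-190*(-24) + l(22, j(-2))) = √(-190*(-24) + 2*(7*(-2)²)*(1 - 10*22)) = √(4560 + 2*(7*4)*(1 - 220)) = √(4560 + 2*28*(-219)) = √(4560 - 12264) = √(-7704) = 6*I*√214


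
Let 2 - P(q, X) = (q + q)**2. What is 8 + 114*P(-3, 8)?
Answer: -3868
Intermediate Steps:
P(q, X) = 2 - 4*q**2 (P(q, X) = 2 - (q + q)**2 = 2 - (2*q)**2 = 2 - 4*q**2)
8 + 114*P(-3, 8) = 8 + 114*(2 - 4*(-3)**2) = 8 + 114*(2 - 4*9) = 8 + 114*(2 - 36) = 8 + 114*(-34) = 8 - 3876 = -3868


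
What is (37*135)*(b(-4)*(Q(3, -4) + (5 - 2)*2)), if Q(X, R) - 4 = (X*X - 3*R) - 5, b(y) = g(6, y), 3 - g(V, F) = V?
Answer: -389610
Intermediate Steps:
g(V, F) = 3 - V
b(y) = -3 (b(y) = 3 - 1*6 = 3 - 6 = -3)
Q(X, R) = -1 + X² - 3*R (Q(X, R) = 4 + ((X*X - 3*R) - 5) = 4 + ((X² - 3*R) - 5) = 4 + (-5 + X² - 3*R) = -1 + X² - 3*R)
(37*135)*(b(-4)*(Q(3, -4) + (5 - 2)*2)) = (37*135)*(-3*((-1 + 3² - 3*(-4)) + (5 - 2)*2)) = 4995*(-3*((-1 + 9 + 12) + 3*2)) = 4995*(-3*(20 + 6)) = 4995*(-3*26) = 4995*(-78) = -389610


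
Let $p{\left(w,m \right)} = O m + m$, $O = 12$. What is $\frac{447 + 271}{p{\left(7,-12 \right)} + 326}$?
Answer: $\frac{359}{85} \approx 4.2235$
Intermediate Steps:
$p{\left(w,m \right)} = 13 m$ ($p{\left(w,m \right)} = 12 m + m = 13 m$)
$\frac{447 + 271}{p{\left(7,-12 \right)} + 326} = \frac{447 + 271}{13 \left(-12\right) + 326} = \frac{718}{-156 + 326} = \frac{718}{170} = 718 \cdot \frac{1}{170} = \frac{359}{85}$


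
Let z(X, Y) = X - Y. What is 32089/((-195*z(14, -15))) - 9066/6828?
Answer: -45061987/6435390 ≈ -7.0022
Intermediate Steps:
32089/((-195*z(14, -15))) - 9066/6828 = 32089/((-195*(14 - 1*(-15)))) - 9066/6828 = 32089/((-195*(14 + 15))) - 9066*1/6828 = 32089/((-195*29)) - 1511/1138 = 32089/(-5655) - 1511/1138 = 32089*(-1/5655) - 1511/1138 = -32089/5655 - 1511/1138 = -45061987/6435390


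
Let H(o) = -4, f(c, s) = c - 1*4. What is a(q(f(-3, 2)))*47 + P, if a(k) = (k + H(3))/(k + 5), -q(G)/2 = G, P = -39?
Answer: -271/19 ≈ -14.263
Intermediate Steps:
f(c, s) = -4 + c (f(c, s) = c - 4 = -4 + c)
q(G) = -2*G
a(k) = (-4 + k)/(5 + k) (a(k) = (k - 4)/(k + 5) = (-4 + k)/(5 + k))
a(q(f(-3, 2)))*47 + P = ((-4 - 2*(-4 - 3))/(5 - 2*(-4 - 3)))*47 - 39 = ((-4 - 2*(-7))/(5 - 2*(-7)))*47 - 39 = ((-4 + 14)/(5 + 14))*47 - 39 = (10/19)*47 - 39 = 470/19 - 39 = -271/19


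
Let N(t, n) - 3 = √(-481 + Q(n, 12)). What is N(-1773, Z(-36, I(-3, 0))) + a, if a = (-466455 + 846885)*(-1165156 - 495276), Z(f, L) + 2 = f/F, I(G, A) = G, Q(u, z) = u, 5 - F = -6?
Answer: -631678145757 + I*√58839/11 ≈ -6.3168e+11 + 22.052*I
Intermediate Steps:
F = 11 (F = 5 - 1*(-6) = 5 + 6 = 11)
Z(f, L) = -2 + f/11
a = -631678145760 (a = 380430*(-1660432) = -631678145760)
N(t, n) = 3 + √(-481 + n)
N(-1773, Z(-36, I(-3, 0))) + a = (3 + √(-481 + (-2 + (1/11)*(-36)))) - 631678145760 = (3 + √(-481 + (-2 - 36/11))) - 631678145760 = (3 + √(-481 - 58/11)) - 631678145760 = (3 + √(-5349/11)) - 631678145760 = (3 + I*√58839/11) - 631678145760 = -631678145757 + I*√58839/11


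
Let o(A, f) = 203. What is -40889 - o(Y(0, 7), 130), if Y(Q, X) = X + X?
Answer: -41092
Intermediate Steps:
Y(Q, X) = 2*X
-40889 - o(Y(0, 7), 130) = -40889 - 1*203 = -40889 - 203 = -41092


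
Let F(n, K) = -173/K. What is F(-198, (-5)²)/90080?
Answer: -173/2252000 ≈ -7.6821e-5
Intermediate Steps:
F(-198, (-5)²)/90080 = -173/((-5)²)/90080 = -173/25*(1/90080) = -173*1/25*(1/90080) = -173/25*1/90080 = -173/2252000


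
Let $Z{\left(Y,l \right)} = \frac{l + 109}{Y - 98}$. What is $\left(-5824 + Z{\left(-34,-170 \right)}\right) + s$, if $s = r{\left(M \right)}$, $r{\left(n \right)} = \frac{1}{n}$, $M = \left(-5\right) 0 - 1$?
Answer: $- \frac{768839}{132} \approx -5824.5$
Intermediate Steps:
$M = -1$ ($M = 0 - 1 = -1$)
$s = -1$ ($s = \frac{1}{-1} = -1$)
$Z{\left(Y,l \right)} = \frac{109 + l}{-98 + Y}$
$\left(-5824 + Z{\left(-34,-170 \right)}\right) + s = \left(-5824 + \frac{109 - 170}{-98 - 34}\right) - 1 = \left(-5824 + \frac{1}{-132} \left(-61\right)\right) - 1 = \left(-5824 - - \frac{61}{132}\right) - 1 = \left(-5824 + \frac{61}{132}\right) - 1 = - \frac{768707}{132} - 1 = - \frac{768839}{132}$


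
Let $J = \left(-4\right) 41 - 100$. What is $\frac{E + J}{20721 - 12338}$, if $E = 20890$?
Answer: $\frac{20626}{8383} \approx 2.4605$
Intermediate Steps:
$J = -264$ ($J = -164 - 100 = -264$)
$\frac{E + J}{20721 - 12338} = \frac{20890 - 264}{20721 - 12338} = \frac{20626}{8383}$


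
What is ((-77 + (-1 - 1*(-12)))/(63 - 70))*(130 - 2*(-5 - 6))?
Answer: 10032/7 ≈ 1433.1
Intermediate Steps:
((-77 + (-1 - 1*(-12)))/(63 - 70))*(130 - 2*(-5 - 6)) = ((-77 + (-1 + 12))/(-7))*(130 - 2*(-11)) = ((-77 + 11)*(-⅐))*(130 + 22) = -66*(-⅐)*152 = (66/7)*152 = 10032/7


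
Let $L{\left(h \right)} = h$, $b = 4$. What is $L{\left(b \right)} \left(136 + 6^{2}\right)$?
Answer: $688$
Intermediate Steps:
$L{\left(b \right)} \left(136 + 6^{2}\right) = 4 \left(136 + 6^{2}\right) = 4 \left(136 + 36\right) = 4 \cdot 172 = 688$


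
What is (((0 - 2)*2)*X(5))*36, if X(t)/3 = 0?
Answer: 0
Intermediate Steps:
X(t) = 0 (X(t) = 3*0 = 0)
(((0 - 2)*2)*X(5))*36 = (((0 - 2)*2)*0)*36 = (-2*2*0)*36 = -4*0*36 = 0*36 = 0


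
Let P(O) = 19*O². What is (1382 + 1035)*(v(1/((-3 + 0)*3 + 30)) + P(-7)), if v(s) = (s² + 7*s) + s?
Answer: 992758580/441 ≈ 2.2512e+6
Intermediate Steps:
v(s) = s² + 8*s
(1382 + 1035)*(v(1/((-3 + 0)*3 + 30)) + P(-7)) = (1382 + 1035)*((8 + 1/((-3 + 0)*3 + 30))/((-3 + 0)*3 + 30) + 19*(-7)²) = 2417*((8 + 1/(-3*3 + 30))/(-3*3 + 30) + 19*49) = 2417*((8 + 1/(-9 + 30))/(-9 + 30) + 931) = 2417*((8 + 1/21)/21 + 931) = 2417*((1/21)*(169/21) + 931) = 2417*(169/441 + 931) = 2417*(410740/441) = 992758580/441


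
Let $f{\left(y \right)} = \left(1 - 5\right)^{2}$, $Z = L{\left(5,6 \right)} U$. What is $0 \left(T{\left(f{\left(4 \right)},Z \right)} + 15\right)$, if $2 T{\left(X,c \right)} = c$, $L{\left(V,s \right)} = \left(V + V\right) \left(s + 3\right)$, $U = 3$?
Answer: $0$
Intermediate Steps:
$L{\left(V,s \right)} = 2 V \left(3 + s\right)$
$Z = 270$ ($Z = 2 \cdot 5 \left(3 + 6\right) 3 = 2 \cdot 5 \cdot 9 \cdot 3 = 90 \cdot 3 = 270$)
$f{\left(y \right)} = 16$ ($f{\left(y \right)} = \left(-4\right)^{2} = 16$)
$T{\left(X,c \right)} = \frac{c}{2}$
$0 \left(T{\left(f{\left(4 \right)},Z \right)} + 15\right) = 0 \left(\frac{1}{2} \cdot 270 + 15\right) = 0 \left(135 + 15\right) = 0 \cdot 150 = 0$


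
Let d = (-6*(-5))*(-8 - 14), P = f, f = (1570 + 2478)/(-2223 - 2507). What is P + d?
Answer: -142084/215 ≈ -660.86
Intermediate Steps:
f = -184/215 (f = 4048/(-4730) = 4048*(-1/4730) = -184/215 ≈ -0.85581)
P = -184/215 ≈ -0.85581
d = -660 (d = 30*(-22) = -660)
P + d = -184/215 - 660 = -142084/215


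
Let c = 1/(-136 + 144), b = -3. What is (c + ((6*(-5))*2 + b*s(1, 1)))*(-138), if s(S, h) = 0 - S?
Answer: 31395/4 ≈ 7848.8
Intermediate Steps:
s(S, h) = -S
c = 1/8 ≈ 0.12500
(c + ((6*(-5))*2 + b*s(1, 1)))*(-138) = (1/8 + ((6*(-5))*2 - (-3)))*(-138) = (1/8 + (-30*2 - 3*(-1)))*(-138) = (1/8 + (-60 + 3))*(-138) = (1/8 - 57)*(-138) = -455/8*(-138) = 31395/4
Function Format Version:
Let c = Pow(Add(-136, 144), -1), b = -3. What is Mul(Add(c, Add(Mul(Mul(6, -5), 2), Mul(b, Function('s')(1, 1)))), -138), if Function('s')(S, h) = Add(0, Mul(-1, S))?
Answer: Rational(31395, 4) ≈ 7848.8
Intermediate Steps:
Function('s')(S, h) = Mul(-1, S)
c = Rational(1, 8) (c = Pow(8, -1) = Rational(1, 8) ≈ 0.12500)
Mul(Add(c, Add(Mul(Mul(6, -5), 2), Mul(b, Function('s')(1, 1)))), -138) = Mul(Add(Rational(1, 8), Add(Mul(Mul(6, -5), 2), Mul(-3, Mul(-1, 1)))), -138) = Mul(Add(Rational(1, 8), Add(Mul(-30, 2), Mul(-3, -1))), -138) = Mul(Add(Rational(1, 8), Add(-60, 3)), -138) = Mul(Add(Rational(1, 8), -57), -138) = Mul(Rational(-455, 8), -138) = Rational(31395, 4)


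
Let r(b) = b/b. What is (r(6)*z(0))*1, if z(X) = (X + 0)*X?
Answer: 0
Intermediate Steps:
r(b) = 1
z(X) = X² (z(X) = X*X = X²)
(r(6)*z(0))*1 = (1*0²)*1 = (1*0)*1 = 0*1 = 0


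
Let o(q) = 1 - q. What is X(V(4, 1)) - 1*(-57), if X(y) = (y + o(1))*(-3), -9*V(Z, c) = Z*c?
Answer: 175/3 ≈ 58.333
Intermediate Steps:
V(Z, c) = -Z*c/9
X(y) = -3*y (X(y) = (y + (1 - 1*1))*(-3) = (y + (1 - 1))*(-3) = (y + 0)*(-3) = y*(-3) = -3*y)
X(V(4, 1)) - 1*(-57) = -(-1)*4/3 - 1*(-57) = -3*(-4/9) + 57 = 4/3 + 57 = 175/3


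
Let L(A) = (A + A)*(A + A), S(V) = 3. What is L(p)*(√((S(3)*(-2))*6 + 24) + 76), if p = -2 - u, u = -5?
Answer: 2736 + 72*I*√3 ≈ 2736.0 + 124.71*I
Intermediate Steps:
p = 3 (p = -2 - 1*(-5) = -2 + 5 = 3)
L(A) = 4*A² (L(A) = (2*A)*(2*A) = 4*A²)
L(p)*(√((S(3)*(-2))*6 + 24) + 76) = (4*3²)*(√((3*(-2))*6 + 24) + 76) = (4*9)*(√(-6*6 + 24) + 76) = 36*(√(-36 + 24) + 76) = 36*(√(-12) + 76) = 36*(2*I*√3 + 76) = 36*(76 + 2*I*√3) = 2736 + 72*I*√3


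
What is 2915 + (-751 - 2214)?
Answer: -50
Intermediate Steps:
2915 + (-751 - 2214) = 2915 - 2965 = -50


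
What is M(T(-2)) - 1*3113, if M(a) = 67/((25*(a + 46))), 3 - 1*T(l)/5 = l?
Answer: -5525508/1775 ≈ -3113.0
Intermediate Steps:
T(l) = 15 - 5*l
M(a) = 67/(1150 + 25*a) (M(a) = 67/((25*(46 + a))) = 67/(1150 + 25*a))
M(T(-2)) - 1*3113 = 67/(25*(46 + (15 - 5*(-2)))) - 1*3113 = 67/(25*(46 + (15 + 10))) - 3113 = 67/(25*(46 + 25)) - 3113 = (67/25)/71 - 3113 = (67/25)*(1/71) - 3113 = 67/1775 - 3113 = -5525508/1775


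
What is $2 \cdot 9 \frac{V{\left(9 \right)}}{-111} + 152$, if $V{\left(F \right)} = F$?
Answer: $\frac{5570}{37} \approx 150.54$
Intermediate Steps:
$2 \cdot 9 \frac{V{\left(9 \right)}}{-111} + 152 = 2 \cdot 9 \frac{9}{-111} + 152 = 18 \cdot 9 \left(- \frac{1}{111}\right) + 152 = 18 \left(- \frac{3}{37}\right) + 152 = - \frac{54}{37} + 152 = \frac{5570}{37}$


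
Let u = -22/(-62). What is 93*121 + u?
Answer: 348854/31 ≈ 11253.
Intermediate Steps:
u = 11/31 (u = -22*(-1/62) = 11/31 ≈ 0.35484)
93*121 + u = 93*121 + 11/31 = 11253 + 11/31 = 348854/31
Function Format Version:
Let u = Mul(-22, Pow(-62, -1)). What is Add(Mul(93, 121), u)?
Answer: Rational(348854, 31) ≈ 11253.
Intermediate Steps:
u = Rational(11, 31) (u = Mul(-22, Rational(-1, 62)) = Rational(11, 31) ≈ 0.35484)
Add(Mul(93, 121), u) = Add(Mul(93, 121), Rational(11, 31)) = Add(11253, Rational(11, 31)) = Rational(348854, 31)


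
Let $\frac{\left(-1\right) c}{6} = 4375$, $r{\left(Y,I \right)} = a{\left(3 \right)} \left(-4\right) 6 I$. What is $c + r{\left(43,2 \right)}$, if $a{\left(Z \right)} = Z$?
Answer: $-26394$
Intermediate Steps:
$r{\left(Y,I \right)} = - 72 I$ ($r{\left(Y,I \right)} = 3 \left(-4\right) 6 I = - 12 \cdot 6 I = - 72 I$)
$c = -26250$ ($c = \left(-6\right) 4375 = -26250$)
$c + r{\left(43,2 \right)} = -26250 - 144 = -26394$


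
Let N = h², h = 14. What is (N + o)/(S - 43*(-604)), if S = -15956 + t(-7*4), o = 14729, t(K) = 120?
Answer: 14925/10136 ≈ 1.4725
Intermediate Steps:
N = 196 (N = 14² = 196)
S = -15836 (S = -15956 + 120 = -15836)
(N + o)/(S - 43*(-604)) = (196 + 14729)/(-15836 - 43*(-604)) = 14925/(-15836 + 25972) = 14925/10136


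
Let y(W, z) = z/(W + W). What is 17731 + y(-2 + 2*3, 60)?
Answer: 35477/2 ≈ 17739.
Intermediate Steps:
y(W, z) = z/(2*W) (y(W, z) = z/((2*W)) = z*(1/(2*W)) = z/(2*W))
17731 + y(-2 + 2*3, 60) = 17731 + (1/2)*60/(-2 + 2*3) = 17731 + (1/2)*60/(-2 + 6) = 17731 + (1/2)*60/4 = 17731 + (1/2)*60*(1/4) = 17731 + 15/2 = 35477/2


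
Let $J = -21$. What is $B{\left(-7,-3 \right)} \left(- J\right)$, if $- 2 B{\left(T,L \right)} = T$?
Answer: $\frac{147}{2} \approx 73.5$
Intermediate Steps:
$B{\left(T,L \right)} = - \frac{T}{2}$
$B{\left(-7,-3 \right)} \left(- J\right) = \left(- \frac{1}{2}\right) \left(-7\right) \left(\left(-1\right) \left(-21\right)\right) = \frac{7}{2} \cdot 21 = \frac{147}{2}$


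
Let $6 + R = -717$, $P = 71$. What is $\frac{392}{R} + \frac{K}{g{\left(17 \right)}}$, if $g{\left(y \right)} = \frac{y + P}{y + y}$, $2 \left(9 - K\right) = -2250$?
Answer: $\frac{6960373}{15906} \approx 437.59$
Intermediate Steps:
$K = 1134$ ($K = 9 - -1125 = 9 + 1125 = 1134$)
$R = -723$ ($R = -6 - 717 = -723$)
$g{\left(y \right)} = \frac{71 + y}{2 y}$ ($g{\left(y \right)} = \frac{y + 71}{y + y} = \frac{71 + y}{2 y}$)
$\frac{392}{R} + \frac{K}{g{\left(17 \right)}} = \frac{392}{-723} + \frac{1134}{\frac{1}{2} \cdot \frac{1}{17} \left(71 + 17\right)} = 392 \left(- \frac{1}{723}\right) + \frac{1134}{\frac{1}{2} \cdot \frac{1}{17} \cdot 88} = - \frac{392}{723} + \frac{1134}{\frac{44}{17}} = - \frac{392}{723} + 1134 \cdot \frac{17}{44} = - \frac{392}{723} + \frac{9639}{22} = \frac{6960373}{15906}$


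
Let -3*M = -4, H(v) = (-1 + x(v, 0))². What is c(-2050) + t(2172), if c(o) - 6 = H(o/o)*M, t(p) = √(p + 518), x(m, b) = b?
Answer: 22/3 + √2690 ≈ 59.199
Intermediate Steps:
H(v) = 1 (H(v) = (-1 + 0)² = (-1)² = 1)
M = 4/3 (M = -⅓*(-4) = 4/3 ≈ 1.3333)
t(p) = √(518 + p)
c(o) = 22/3 (c(o) = 6 + 1*(4/3) = 6 + 4/3 = 22/3)
c(-2050) + t(2172) = 22/3 + √(518 + 2172) = 22/3 + √2690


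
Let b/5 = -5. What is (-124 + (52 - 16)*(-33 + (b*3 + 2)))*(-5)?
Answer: 19700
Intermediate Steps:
b = -25 (b = 5*(-5) = -25)
(-124 + (52 - 16)*(-33 + (b*3 + 2)))*(-5) = (-124 + (52 - 16)*(-33 + (-25*3 + 2)))*(-5) = (-124 + 36*(-33 + (-75 + 2)))*(-5) = (-124 + 36*(-33 - 73))*(-5) = (-124 + 36*(-106))*(-5) = (-124 - 3816)*(-5) = -3940*(-5) = 19700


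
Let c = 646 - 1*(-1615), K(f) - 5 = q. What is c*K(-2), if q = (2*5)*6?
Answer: 146965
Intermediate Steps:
q = 60 (q = 10*6 = 60)
K(f) = 65 (K(f) = 5 + 60 = 65)
c = 2261 (c = 646 + 1615 = 2261)
c*K(-2) = 2261*65 = 146965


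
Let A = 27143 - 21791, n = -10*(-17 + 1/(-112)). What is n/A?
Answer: 3175/99904 ≈ 0.031780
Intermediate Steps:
n = 9525/56 (n = -10*(-17 - 1/112) = -10*(-1905/112) = 9525/56 ≈ 170.09)
A = 5352
n/A = (9525/56)/5352 = (9525/56)*(1/5352) = 3175/99904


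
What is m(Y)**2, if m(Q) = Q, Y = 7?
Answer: 49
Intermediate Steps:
m(Y)**2 = 7**2 = 49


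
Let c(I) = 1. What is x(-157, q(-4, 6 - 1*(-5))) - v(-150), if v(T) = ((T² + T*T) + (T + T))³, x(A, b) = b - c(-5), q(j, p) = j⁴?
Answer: -89314622999745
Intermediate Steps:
x(A, b) = -1 + b (x(A, b) = b - 1*1 = b - 1 = -1 + b)
v(T) = (2*T + 2*T²)³ (v(T) = ((T² + T²) + 2*T)³ = (2*T² + 2*T)³ = (2*T + 2*T²)³)
x(-157, q(-4, 6 - 1*(-5))) - v(-150) = (-1 + (-4)⁴) - 8*(-150)³*(1 - 150)³ = (-1 + 256) - 8*(-3375000)*(-149)³ = 255 - 8*(-3375000)*(-3307949) = 255 - 1*89314623000000 = 255 - 89314623000000 = -89314622999745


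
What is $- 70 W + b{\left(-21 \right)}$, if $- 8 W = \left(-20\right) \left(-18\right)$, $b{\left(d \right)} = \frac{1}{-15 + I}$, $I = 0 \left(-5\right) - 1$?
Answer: $\frac{50399}{16} \approx 3149.9$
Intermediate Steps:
$I = -1$ ($I = 0 - 1 = -1$)
$b{\left(d \right)} = - \frac{1}{16}$ ($b{\left(d \right)} = \frac{1}{-15 - 1} = \frac{1}{-16} = - \frac{1}{16}$)
$W = -45$ ($W = - \frac{\left(-20\right) \left(-18\right)}{8} = \left(- \frac{1}{8}\right) 360 = -45$)
$- 70 W + b{\left(-21 \right)} = \left(-70\right) \left(-45\right) - \frac{1}{16} = 3150 - \frac{1}{16} = \frac{50399}{16}$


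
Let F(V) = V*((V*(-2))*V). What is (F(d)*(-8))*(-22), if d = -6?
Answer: 76032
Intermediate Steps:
F(V) = -2*V³ (F(V) = V*((-2*V)*V) = V*(-2*V²) = -2*V³)
(F(d)*(-8))*(-22) = (-2*(-6)³*(-8))*(-22) = (-2*(-216)*(-8))*(-22) = (432*(-8))*(-22) = -3456*(-22) = 76032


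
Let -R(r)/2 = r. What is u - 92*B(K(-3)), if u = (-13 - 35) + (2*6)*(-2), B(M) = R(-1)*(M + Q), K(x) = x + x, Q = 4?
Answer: 296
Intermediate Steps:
R(r) = -2*r
K(x) = 2*x
B(M) = 8 + 2*M (B(M) = (-2*(-1))*(M + 4) = 2*(4 + M) = 8 + 2*M)
u = -72 (u = -48 + 12*(-2) = -48 - 24 = -72)
u - 92*B(K(-3)) = -72 - 92*(8 + 2*(2*(-3))) = -72 - 92*(8 + 2*(-6)) = -72 - 92*(8 - 12) = -72 - 92*(-4) = -72 + 368 = 296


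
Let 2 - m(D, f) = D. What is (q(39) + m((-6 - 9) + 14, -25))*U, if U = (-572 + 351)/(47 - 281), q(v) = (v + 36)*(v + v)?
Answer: 33167/6 ≈ 5527.8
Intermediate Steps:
m(D, f) = 2 - D
q(v) = 2*v*(36 + v) (q(v) = (36 + v)*(2*v) = 2*v*(36 + v))
U = 17/18 (U = -221/(-234) = -221*(-1/234) = 17/18 ≈ 0.94444)
(q(39) + m((-6 - 9) + 14, -25))*U = (2*39*(36 + 39) + (2 - ((-6 - 9) + 14)))*(17/18) = (2*39*75 + (2 - (-15 + 14)))*(17/18) = (5850 + (2 - 1*(-1)))*(17/18) = (5850 + (2 + 1))*(17/18) = (5850 + 3)*(17/18) = 5853*(17/18) = 33167/6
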